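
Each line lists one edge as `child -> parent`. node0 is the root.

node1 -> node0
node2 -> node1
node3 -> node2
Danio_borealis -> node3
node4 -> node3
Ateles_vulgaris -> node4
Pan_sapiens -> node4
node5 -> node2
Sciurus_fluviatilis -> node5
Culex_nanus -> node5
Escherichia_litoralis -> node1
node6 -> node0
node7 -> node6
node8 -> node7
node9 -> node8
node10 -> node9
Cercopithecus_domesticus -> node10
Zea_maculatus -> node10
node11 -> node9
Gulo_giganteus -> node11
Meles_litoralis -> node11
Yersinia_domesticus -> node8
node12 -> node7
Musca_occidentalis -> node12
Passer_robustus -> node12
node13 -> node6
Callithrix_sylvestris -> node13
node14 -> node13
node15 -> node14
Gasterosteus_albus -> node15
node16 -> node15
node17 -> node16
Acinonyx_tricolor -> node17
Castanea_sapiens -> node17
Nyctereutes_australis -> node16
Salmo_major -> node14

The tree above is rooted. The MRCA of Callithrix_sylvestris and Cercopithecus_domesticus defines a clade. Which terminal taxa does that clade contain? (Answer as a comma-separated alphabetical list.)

Tracing Callithrix_sylvestris: it sits inside (Callithrix_sylvestris,((Gasterosteus_albus,((Acinonyx_tricolor,Castanea_sapiens),Nyctereutes_australis)),Salmo_major)).
Tracing Cercopithecus_domesticus: it sits inside (Cercopithecus_domesticus,Zea_maculatus).
The smallest clade enclosing both is (((((Cercopithecus_domesticus,Zea_maculatus),(Gulo_giganteus,Meles_litoralis)),Yersinia_domesticus),(Musca_occidentalis,Passer_robustus)),(Callithrix_sylvestris,((Gasterosteus_albus,((Acinonyx_tricolor,Castanea_sapiens),Nyctereutes_australis)),Salmo_major))); the answer is its 13 terminal taxa in alphabetical order.

Acinonyx_tricolor, Callithrix_sylvestris, Castanea_sapiens, Cercopithecus_domesticus, Gasterosteus_albus, Gulo_giganteus, Meles_litoralis, Musca_occidentalis, Nyctereutes_australis, Passer_robustus, Salmo_major, Yersinia_domesticus, Zea_maculatus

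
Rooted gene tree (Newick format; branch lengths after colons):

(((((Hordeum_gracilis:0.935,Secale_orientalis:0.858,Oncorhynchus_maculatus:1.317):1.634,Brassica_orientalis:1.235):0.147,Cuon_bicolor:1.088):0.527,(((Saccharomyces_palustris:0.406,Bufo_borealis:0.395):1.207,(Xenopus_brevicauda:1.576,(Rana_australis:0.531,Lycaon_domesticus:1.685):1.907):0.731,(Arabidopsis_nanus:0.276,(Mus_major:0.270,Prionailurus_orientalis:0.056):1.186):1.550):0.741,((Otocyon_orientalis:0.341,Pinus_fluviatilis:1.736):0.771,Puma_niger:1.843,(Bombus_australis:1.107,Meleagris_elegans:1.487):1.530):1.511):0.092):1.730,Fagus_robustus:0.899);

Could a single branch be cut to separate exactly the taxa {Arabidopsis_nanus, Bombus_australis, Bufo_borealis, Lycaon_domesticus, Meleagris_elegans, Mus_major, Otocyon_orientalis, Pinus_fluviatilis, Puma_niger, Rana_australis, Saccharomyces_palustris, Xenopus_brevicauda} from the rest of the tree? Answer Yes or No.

No

The MRCA of the listed taxa subtends (((Saccharomyces_palustris,Bufo_borealis),(Xenopus_brevicauda,(Rana_australis,Lycaon_domesticus)),(Arabidopsis_nanus,(Mus_major,Prionailurus_orientalis))),((Otocyon_orientalis,Pinus_fluviatilis),Puma_niger,(Bombus_australis,Meleagris_elegans))).
That clade also contains Prionailurus_orientalis, which is not in the proposed group, so the group is not monophyletic.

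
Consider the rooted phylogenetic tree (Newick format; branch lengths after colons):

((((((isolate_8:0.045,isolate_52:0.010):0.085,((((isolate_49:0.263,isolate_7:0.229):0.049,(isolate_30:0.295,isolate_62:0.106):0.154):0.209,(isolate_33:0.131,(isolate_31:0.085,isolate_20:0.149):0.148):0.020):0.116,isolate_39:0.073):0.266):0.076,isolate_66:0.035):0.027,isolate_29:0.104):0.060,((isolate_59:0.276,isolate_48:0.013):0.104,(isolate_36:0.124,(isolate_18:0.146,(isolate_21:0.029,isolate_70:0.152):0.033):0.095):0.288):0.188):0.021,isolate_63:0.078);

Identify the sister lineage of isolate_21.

isolate_21 attaches to the tree at the node subtending (isolate_21,isolate_70).
The other lineage descending from that same node — the sister group — is the single tip isolate_70.

isolate_70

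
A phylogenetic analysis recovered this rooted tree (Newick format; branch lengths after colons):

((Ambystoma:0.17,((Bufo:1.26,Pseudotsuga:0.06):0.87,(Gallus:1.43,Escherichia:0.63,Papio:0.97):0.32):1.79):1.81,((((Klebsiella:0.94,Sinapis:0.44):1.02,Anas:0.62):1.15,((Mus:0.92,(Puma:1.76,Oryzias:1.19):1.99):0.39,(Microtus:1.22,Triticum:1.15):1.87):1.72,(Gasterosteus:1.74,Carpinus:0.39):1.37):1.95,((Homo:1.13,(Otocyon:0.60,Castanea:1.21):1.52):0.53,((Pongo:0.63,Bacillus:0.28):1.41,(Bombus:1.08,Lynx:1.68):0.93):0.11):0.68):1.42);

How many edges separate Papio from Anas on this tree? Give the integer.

The MRCA of Papio and Anas is the root of the tree.
From Papio up to that node: 4 branches. From Anas up to the same node: 4 branches. Total: 4 + 4 = 8.

8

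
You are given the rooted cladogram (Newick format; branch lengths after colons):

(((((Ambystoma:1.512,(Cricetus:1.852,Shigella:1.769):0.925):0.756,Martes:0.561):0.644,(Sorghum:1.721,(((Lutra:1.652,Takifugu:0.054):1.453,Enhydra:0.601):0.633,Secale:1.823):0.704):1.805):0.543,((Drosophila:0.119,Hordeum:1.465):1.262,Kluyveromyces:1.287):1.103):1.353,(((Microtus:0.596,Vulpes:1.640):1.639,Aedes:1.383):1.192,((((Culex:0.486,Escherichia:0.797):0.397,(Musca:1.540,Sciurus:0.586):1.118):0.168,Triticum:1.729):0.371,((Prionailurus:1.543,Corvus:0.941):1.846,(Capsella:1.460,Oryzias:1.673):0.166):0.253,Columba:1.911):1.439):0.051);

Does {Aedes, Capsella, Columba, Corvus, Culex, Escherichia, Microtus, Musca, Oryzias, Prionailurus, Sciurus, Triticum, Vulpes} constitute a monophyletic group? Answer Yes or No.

Yes

The most recent common ancestor of these taxa subtends (((Microtus,Vulpes),Aedes),((((Culex,Escherichia),(Musca,Sciurus)),Triticum),((Prionailurus,Corvus),(Capsella,Oryzias)),Columba)).
That clade has exactly 13 tips — every listed taxon and nothing else — so the group is monophyletic.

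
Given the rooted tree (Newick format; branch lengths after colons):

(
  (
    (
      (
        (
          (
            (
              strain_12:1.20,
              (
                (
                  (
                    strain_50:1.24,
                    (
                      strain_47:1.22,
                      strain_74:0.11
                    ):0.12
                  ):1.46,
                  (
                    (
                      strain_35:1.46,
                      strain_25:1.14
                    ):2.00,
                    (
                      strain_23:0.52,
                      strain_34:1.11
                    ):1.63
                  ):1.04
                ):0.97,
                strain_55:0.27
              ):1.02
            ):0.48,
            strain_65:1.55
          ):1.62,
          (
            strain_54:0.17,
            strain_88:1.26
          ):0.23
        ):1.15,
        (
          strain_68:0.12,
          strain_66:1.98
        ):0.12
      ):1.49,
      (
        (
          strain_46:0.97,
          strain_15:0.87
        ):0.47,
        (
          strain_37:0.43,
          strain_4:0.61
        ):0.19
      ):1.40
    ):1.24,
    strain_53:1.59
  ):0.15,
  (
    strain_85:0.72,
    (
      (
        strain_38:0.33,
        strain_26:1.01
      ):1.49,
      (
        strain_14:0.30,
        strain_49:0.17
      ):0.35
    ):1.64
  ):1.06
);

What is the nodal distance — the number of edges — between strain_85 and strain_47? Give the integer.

13

The MRCA of strain_85 and strain_47 is the root of the tree.
From strain_85 up to that node: 2 branches. From strain_47 up to the same node: 11 branches. Total: 2 + 11 = 13.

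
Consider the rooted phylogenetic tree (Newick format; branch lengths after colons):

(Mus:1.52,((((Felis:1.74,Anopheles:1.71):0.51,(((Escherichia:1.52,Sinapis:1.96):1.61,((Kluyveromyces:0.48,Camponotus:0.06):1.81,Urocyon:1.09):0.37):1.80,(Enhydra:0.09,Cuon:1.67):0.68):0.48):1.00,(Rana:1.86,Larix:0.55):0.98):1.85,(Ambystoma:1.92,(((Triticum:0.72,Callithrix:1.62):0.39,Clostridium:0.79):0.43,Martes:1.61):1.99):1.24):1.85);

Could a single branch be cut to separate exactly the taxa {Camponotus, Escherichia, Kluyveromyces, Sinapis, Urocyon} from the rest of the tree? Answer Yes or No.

Yes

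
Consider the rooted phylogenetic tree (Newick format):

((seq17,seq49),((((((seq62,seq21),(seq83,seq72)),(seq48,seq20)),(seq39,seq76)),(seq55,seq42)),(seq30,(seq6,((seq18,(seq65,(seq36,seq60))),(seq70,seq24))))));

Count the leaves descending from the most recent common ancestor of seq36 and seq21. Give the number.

The MRCA of seq36 and seq21 is the node subtending ((((((seq62,seq21),(seq83,seq72)),(seq48,seq20)),(seq39,seq76)),(seq55,seq42)),(seq30,(seq6,((seq18,(seq65,(seq36,seq60))),(seq70,seq24))))).
That clade contains 18 terminal taxa: seq18, seq20, seq21, seq24, seq30, seq36, seq39, seq42, seq48, seq55, seq6, seq60, seq62, seq65, seq70, seq72, seq76, seq83.

18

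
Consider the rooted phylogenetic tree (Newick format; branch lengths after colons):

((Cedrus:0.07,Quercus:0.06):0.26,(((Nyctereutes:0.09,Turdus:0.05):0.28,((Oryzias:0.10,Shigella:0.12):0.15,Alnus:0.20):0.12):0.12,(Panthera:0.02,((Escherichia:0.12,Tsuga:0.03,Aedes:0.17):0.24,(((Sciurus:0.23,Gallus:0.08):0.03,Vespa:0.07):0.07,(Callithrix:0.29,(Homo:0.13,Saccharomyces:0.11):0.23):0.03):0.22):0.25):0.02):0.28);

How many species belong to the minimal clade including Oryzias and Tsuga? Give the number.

15

The MRCA of Oryzias and Tsuga is the node subtending (((Nyctereutes,Turdus),((Oryzias,Shigella),Alnus)),(Panthera,((Escherichia,Tsuga,Aedes),(((Sciurus,Gallus),Vespa),(Callithrix,(Homo,Saccharomyces)))))).
That clade contains 15 terminal taxa: Aedes, Alnus, Callithrix, Escherichia, Gallus, Homo, Nyctereutes, Oryzias, Panthera, Saccharomyces, Sciurus, Shigella, Tsuga, Turdus, Vespa.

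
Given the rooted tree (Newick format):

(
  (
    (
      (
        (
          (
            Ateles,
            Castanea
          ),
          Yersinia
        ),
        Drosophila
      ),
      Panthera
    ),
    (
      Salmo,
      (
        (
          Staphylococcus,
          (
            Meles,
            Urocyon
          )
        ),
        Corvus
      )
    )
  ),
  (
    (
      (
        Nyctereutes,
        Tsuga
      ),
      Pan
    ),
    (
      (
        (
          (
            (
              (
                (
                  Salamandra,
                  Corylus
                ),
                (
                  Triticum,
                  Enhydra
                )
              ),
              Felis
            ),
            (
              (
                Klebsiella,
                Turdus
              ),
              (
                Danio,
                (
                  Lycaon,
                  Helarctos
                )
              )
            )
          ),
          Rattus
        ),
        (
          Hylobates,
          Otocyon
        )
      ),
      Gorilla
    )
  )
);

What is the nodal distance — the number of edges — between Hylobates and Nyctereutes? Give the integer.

7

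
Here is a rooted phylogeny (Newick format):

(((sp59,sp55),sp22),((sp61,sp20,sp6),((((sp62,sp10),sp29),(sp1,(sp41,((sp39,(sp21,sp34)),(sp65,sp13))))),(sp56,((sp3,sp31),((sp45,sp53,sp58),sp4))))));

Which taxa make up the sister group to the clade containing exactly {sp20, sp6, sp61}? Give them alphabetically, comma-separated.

sp1, sp10, sp13, sp21, sp29, sp3, sp31, sp34, sp39, sp4, sp41, sp45, sp53, sp56, sp58, sp62, sp65

The clade containing exactly {sp20, sp6, sp61} attaches to the tree at the node subtending ((sp61,sp20,sp6),((((sp62,sp10),sp29),(sp1,(sp41,((sp39,(sp21,sp34)),(sp65,sp13))))),(sp56,((sp3,sp31),((sp45,sp53,sp58),sp4))))).
The other lineage descending from that same node — the sister group — is ((((sp62,sp10),sp29),(sp1,(sp41,((sp39,(sp21,sp34)),(sp65,sp13))))),(sp56,((sp3,sp31),((sp45,sp53,sp58),sp4)))); its 17 tips in alphabetical order are the answer.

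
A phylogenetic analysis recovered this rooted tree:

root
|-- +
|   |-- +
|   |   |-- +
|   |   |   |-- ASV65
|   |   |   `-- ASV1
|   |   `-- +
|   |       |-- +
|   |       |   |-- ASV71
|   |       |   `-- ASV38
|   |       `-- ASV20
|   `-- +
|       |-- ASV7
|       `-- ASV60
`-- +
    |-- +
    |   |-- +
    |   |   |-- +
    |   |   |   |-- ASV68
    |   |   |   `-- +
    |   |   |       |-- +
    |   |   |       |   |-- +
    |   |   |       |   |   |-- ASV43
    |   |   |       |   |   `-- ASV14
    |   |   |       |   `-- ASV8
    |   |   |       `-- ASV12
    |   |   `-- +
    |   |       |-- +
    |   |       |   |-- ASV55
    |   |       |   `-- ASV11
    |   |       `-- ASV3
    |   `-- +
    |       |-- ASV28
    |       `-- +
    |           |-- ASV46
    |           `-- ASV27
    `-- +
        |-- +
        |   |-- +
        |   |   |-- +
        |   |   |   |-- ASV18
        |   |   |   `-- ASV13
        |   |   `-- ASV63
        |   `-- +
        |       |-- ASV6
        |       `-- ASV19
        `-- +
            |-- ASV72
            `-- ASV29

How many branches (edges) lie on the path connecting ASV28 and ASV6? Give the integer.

The MRCA of ASV28 and ASV6 is the node subtending ((((ASV68,(((ASV43,ASV14),ASV8),ASV12)),((ASV55,ASV11),ASV3)),(ASV28,(ASV46,ASV27))),((((ASV18,ASV13),ASV63),(ASV6,ASV19)),(ASV72,ASV29))).
From ASV28 up to that node: 3 branches. From ASV6 up to the same node: 4 branches. Total: 3 + 4 = 7.

7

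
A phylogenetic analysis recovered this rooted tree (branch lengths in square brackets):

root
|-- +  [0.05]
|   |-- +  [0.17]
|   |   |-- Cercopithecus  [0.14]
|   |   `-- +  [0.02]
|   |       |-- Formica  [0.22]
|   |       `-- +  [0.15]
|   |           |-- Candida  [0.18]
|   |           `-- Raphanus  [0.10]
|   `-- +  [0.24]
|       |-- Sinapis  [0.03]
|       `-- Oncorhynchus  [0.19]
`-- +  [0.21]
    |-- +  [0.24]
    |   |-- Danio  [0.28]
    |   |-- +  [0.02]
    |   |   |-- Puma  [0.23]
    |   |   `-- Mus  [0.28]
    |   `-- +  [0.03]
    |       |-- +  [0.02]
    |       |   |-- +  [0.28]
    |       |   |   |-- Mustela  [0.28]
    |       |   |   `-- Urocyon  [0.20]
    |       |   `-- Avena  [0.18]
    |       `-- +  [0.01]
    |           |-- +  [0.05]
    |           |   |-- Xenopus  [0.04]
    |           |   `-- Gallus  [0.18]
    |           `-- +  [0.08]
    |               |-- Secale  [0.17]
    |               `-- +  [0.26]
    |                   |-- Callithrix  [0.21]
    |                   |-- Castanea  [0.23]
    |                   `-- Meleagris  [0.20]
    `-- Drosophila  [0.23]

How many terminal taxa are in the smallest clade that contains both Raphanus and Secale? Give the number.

19

The MRCA of Raphanus and Secale is the root, so the clade is the entire tree.
That clade contains 19 terminal taxa: Avena, Callithrix, Candida, Castanea, Cercopithecus, Danio, Drosophila, Formica, Gallus, Meleagris, Mus, Mustela, Oncorhynchus, Puma, Raphanus, Secale, Sinapis, Urocyon, Xenopus.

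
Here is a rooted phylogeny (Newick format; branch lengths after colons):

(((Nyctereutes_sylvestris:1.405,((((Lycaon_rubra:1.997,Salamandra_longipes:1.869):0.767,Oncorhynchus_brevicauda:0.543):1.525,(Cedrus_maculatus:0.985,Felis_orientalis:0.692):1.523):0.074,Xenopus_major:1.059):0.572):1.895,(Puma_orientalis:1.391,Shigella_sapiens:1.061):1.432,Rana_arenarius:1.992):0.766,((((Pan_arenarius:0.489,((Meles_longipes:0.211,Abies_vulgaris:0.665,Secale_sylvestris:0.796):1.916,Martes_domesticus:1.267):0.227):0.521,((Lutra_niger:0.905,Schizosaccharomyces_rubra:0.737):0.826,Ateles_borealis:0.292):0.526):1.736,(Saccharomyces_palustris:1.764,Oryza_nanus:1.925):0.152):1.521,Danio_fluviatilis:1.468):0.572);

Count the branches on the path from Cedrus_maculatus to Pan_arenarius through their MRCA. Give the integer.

11

The MRCA of Cedrus_maculatus and Pan_arenarius is the root of the tree.
From Cedrus_maculatus up to that node: 6 branches. From Pan_arenarius up to the same node: 5 branches. Total: 6 + 5 = 11.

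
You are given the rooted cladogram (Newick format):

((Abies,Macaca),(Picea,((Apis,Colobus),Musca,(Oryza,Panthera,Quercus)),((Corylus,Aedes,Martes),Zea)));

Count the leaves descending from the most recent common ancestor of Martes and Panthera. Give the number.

11

The MRCA of Martes and Panthera is the node subtending (Picea,((Apis,Colobus),Musca,(Oryza,Panthera,Quercus)),((Corylus,Aedes,Martes),Zea)).
That clade contains 11 terminal taxa: Aedes, Apis, Colobus, Corylus, Martes, Musca, Oryza, Panthera, Picea, Quercus, Zea.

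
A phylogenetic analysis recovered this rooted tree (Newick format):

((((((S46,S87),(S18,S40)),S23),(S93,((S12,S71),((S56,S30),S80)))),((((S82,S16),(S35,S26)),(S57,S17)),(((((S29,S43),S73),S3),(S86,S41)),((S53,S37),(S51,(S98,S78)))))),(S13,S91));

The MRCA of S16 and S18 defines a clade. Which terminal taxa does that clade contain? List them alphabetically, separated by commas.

S12, S16, S17, S18, S23, S26, S29, S3, S30, S35, S37, S40, S41, S43, S46, S51, S53, S56, S57, S71, S73, S78, S80, S82, S86, S87, S93, S98

Tracing S16: it sits inside (S82,S16).
Tracing S18: it sits inside (S18,S40).
The smallest clade enclosing both is (((((S46,S87),(S18,S40)),S23),(S93,((S12,S71),((S56,S30),S80)))),((((S82,S16),(S35,S26)),(S57,S17)),(((((S29,S43),S73),S3),(S86,S41)),((S53,S37),(S51,(S98,S78)))))); the answer is its 28 terminal taxa in alphabetical order.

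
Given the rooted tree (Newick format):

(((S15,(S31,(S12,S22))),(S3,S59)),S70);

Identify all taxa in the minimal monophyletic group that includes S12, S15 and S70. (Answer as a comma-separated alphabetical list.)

S12, S15, S22, S3, S31, S59, S70

Tracing S12: it sits inside (S12,S22).
Tracing S15: it sits inside (S15,(S31,(S12,S22))).
Tracing S70: it attaches directly to the root.
The smallest clade enclosing all 3 is the whole tree (their MRCA is the root), so the answer is all 7 tips in alphabetical order.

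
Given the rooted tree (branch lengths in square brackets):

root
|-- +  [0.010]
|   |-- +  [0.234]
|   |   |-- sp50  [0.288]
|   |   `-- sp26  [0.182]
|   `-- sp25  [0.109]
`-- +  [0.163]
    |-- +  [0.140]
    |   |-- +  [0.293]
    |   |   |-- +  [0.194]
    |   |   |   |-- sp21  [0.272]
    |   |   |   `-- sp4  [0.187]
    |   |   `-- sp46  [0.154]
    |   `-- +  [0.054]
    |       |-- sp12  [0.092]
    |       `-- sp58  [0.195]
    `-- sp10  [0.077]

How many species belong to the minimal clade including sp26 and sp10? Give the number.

The MRCA of sp26 and sp10 is the root, so the clade is the entire tree.
That clade contains 9 terminal taxa: sp10, sp12, sp21, sp25, sp26, sp4, sp46, sp50, sp58.

9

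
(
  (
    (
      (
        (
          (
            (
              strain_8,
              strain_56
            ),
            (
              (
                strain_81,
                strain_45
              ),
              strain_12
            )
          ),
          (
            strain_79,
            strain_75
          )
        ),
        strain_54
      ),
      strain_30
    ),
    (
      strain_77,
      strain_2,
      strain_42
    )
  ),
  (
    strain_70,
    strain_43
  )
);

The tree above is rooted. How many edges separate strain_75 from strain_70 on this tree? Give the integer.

8

The MRCA of strain_75 and strain_70 is the root of the tree.
From strain_75 up to that node: 6 branches. From strain_70 up to the same node: 2 branches. Total: 6 + 2 = 8.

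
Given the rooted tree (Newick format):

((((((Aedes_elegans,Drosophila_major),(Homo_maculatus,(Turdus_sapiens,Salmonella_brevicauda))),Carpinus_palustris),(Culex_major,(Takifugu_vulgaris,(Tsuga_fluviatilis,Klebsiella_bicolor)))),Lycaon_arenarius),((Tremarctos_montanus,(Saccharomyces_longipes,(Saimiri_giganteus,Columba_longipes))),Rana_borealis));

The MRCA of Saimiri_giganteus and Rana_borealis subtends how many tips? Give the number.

5

The MRCA of Saimiri_giganteus and Rana_borealis is the node subtending ((Tremarctos_montanus,(Saccharomyces_longipes,(Saimiri_giganteus,Columba_longipes))),Rana_borealis).
That clade contains 5 terminal taxa: Columba_longipes, Rana_borealis, Saccharomyces_longipes, Saimiri_giganteus, Tremarctos_montanus.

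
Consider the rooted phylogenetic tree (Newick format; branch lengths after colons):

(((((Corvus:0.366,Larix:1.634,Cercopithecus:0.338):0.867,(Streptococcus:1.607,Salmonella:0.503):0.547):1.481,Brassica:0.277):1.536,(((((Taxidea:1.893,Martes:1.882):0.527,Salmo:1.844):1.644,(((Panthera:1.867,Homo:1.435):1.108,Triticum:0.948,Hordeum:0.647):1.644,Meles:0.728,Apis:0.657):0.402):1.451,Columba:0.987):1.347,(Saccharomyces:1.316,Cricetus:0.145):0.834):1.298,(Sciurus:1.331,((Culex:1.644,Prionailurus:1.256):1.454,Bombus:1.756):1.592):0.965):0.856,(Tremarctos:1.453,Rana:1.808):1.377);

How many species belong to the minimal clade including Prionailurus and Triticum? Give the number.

22

The MRCA of Prionailurus and Triticum is the node subtending ((((Corvus,Larix,Cercopithecus),(Streptococcus,Salmonella)),Brassica),(((((Taxidea,Martes),Salmo),(((Panthera,Homo),Triticum,Hordeum),Meles,Apis)),Columba),(Saccharomyces,Cricetus)),(Sciurus,((Culex,Prionailurus),Bombus))).
That clade contains 22 terminal taxa: Apis, Bombus, Brassica, Cercopithecus, Columba, Corvus, Cricetus, Culex, Homo, Hordeum, Larix, Martes, Meles, Panthera, Prionailurus, Saccharomyces, Salmo, Salmonella, Sciurus, Streptococcus, Taxidea, Triticum.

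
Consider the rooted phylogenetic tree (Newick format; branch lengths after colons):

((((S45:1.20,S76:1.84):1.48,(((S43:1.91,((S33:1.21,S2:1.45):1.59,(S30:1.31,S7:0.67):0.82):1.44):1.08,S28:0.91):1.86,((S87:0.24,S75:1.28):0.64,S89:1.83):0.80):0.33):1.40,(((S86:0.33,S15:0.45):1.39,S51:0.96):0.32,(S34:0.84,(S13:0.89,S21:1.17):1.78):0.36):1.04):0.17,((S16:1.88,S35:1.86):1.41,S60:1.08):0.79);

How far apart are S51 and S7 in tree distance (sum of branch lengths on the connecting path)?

9.92

The path runs S51 → … → MRCA → … → S7; the MRCA is the node subtending (((S45,S76),(((S43,((S33,S2),(S30,S7))),S28),((S87,S75),S89))),(((S86,S15),S51),(S34,(S13,S21)))).
Branch lengths along that path: 0.96 + 0.32 + 1.04 + 1.40 + 0.33 + 1.86 + 1.08 + 1.44 + 0.82 + 0.67 = 9.92.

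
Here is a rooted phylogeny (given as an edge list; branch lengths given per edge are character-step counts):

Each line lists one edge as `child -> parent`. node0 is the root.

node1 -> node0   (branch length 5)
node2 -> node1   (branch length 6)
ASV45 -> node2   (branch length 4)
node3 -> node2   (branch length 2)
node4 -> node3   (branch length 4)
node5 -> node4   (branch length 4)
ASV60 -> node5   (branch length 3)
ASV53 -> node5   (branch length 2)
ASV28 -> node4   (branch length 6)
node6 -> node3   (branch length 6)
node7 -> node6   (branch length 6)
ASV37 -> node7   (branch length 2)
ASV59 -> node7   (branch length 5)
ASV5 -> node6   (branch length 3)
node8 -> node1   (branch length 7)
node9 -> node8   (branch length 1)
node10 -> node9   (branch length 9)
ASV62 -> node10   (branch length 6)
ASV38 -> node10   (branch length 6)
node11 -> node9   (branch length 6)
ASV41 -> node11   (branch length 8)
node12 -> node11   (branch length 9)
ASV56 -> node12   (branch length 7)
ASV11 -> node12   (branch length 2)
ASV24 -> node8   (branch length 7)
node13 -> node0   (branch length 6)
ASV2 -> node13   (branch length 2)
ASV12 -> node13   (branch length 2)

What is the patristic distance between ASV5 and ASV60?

The path runs ASV5 → … → MRCA → … → ASV60; the MRCA is the node subtending (((ASV60,ASV53),ASV28),((ASV37,ASV59),ASV5)).
Branch lengths along that path: 3 + 6 + 4 + 4 + 3 = 20.

20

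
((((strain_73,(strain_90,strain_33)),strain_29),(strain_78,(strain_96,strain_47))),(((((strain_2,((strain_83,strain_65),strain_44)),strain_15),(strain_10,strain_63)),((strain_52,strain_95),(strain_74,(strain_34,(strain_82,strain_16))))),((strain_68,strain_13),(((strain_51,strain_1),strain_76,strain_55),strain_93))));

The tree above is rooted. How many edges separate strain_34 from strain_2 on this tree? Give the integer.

8

The MRCA of strain_34 and strain_2 is the node subtending ((((strain_2,((strain_83,strain_65),strain_44)),strain_15),(strain_10,strain_63)),((strain_52,strain_95),(strain_74,(strain_34,(strain_82,strain_16))))).
From strain_34 up to that node: 4 branches. From strain_2 up to the same node: 4 branches. Total: 4 + 4 = 8.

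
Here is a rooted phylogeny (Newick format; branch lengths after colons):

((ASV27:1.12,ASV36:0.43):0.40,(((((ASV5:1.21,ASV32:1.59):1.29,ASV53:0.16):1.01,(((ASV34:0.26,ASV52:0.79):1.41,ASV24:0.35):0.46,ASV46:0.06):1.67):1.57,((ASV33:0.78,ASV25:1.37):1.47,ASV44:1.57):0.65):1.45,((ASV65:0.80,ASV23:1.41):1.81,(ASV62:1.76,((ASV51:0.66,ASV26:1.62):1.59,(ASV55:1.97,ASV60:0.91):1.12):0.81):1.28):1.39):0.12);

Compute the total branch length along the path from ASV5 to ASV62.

10.96

The path runs ASV5 → … → MRCA → … → ASV62; the MRCA is the node subtending (((((ASV5,ASV32),ASV53),(((ASV34,ASV52),ASV24),ASV46)),((ASV33,ASV25),ASV44)),((ASV65,ASV23),(ASV62,((ASV51,ASV26),(ASV55,ASV60))))).
Branch lengths along that path: 1.21 + 1.29 + 1.01 + 1.57 + 1.45 + 1.39 + 1.28 + 1.76 = 10.96.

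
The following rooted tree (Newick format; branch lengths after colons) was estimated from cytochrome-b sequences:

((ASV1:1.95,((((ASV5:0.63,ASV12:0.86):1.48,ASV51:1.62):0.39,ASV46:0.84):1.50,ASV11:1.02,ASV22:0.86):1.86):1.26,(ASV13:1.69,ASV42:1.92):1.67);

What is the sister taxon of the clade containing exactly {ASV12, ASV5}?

The clade containing exactly {ASV12, ASV5} attaches to the tree at the node subtending ((ASV5,ASV12),ASV51).
The other lineage descending from that same node — the sister group — is the single tip ASV51.

ASV51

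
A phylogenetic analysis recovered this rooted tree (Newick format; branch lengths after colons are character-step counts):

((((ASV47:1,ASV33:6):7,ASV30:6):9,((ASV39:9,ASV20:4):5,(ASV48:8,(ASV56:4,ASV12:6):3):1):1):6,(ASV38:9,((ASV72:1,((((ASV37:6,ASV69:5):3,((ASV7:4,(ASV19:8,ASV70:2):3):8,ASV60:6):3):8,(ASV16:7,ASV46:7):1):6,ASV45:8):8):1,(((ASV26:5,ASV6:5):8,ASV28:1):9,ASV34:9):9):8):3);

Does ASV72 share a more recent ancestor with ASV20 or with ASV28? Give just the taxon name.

ASV28

The MRCA of ASV72 and ASV28 subtends ((ASV72,((((ASV37,ASV69),((ASV7,(ASV19,ASV70)),ASV60)),(ASV16,ASV46)),ASV45)),(((ASV26,ASV6),ASV28),ASV34)) (14 taxa).
The MRCA of ASV72 and ASV20 is the root, subtending the entire tree (23 taxa).
The first is nested inside the second, so ASV72 shares a more recent common ancestor with ASV28.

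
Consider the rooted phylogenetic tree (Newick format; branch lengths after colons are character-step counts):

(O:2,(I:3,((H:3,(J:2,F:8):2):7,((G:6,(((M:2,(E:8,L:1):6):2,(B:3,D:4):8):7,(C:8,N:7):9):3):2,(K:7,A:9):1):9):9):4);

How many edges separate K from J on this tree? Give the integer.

6

The MRCA of K and J is the node subtending ((H,(J,F)),((G,(((M,(E,L)),(B,D)),(C,N))),(K,A))).
From K up to that node: 3 branches. From J up to the same node: 3 branches. Total: 3 + 3 = 6.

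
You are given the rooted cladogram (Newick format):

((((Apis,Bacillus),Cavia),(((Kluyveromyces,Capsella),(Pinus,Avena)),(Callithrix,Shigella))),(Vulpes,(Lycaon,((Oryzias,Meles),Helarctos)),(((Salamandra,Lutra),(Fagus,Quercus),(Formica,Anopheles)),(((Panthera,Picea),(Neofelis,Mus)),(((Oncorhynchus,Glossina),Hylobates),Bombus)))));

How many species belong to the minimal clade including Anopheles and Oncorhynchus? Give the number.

14

The MRCA of Anopheles and Oncorhynchus is the node subtending (((Salamandra,Lutra),(Fagus,Quercus),(Formica,Anopheles)),(((Panthera,Picea),(Neofelis,Mus)),(((Oncorhynchus,Glossina),Hylobates),Bombus))).
That clade contains 14 terminal taxa: Anopheles, Bombus, Fagus, Formica, Glossina, Hylobates, Lutra, Mus, Neofelis, Oncorhynchus, Panthera, Picea, Quercus, Salamandra.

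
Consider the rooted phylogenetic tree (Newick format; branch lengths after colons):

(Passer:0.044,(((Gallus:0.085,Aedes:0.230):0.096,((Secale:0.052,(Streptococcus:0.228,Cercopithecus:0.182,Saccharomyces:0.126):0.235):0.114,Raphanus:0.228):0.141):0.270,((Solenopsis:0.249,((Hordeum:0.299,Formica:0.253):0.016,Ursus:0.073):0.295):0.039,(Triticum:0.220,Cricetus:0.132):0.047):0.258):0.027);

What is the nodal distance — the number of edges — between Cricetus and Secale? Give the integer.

7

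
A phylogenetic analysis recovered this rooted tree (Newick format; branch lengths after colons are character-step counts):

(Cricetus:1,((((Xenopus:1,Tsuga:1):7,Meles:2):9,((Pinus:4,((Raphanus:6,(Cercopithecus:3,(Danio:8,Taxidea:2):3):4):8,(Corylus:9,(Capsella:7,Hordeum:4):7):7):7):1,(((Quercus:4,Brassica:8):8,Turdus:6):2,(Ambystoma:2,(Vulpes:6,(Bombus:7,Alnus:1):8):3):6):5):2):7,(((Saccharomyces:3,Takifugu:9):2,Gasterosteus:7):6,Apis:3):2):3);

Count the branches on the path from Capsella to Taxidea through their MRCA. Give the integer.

7

The MRCA of Capsella and Taxidea is the node subtending ((Raphanus,(Cercopithecus,(Danio,Taxidea))),(Corylus,(Capsella,Hordeum))).
From Capsella up to that node: 3 branches. From Taxidea up to the same node: 4 branches. Total: 3 + 4 = 7.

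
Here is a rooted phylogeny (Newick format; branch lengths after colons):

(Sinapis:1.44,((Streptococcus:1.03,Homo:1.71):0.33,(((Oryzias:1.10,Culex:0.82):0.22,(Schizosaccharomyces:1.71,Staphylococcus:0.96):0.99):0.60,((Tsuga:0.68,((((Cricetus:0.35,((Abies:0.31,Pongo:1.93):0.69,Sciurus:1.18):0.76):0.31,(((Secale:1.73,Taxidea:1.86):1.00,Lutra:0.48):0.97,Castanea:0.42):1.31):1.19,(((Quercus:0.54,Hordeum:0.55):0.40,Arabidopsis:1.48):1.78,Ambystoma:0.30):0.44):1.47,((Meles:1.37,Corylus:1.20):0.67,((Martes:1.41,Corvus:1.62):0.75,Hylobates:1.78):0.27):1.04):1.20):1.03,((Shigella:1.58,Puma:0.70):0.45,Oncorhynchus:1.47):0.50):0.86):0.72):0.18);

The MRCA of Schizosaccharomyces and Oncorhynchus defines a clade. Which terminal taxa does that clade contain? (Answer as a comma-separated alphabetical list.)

Tracing Schizosaccharomyces: it sits inside (Schizosaccharomyces,Staphylococcus).
Tracing Oncorhynchus: it sits inside ((Shigella,Puma),Oncorhynchus).
The smallest clade enclosing both is (((Oryzias,Culex),(Schizosaccharomyces,Staphylococcus)),((Tsuga,((((Cricetus,((Abies,Pongo),Sciurus)),(((Secale,Taxidea),Lutra),Castanea)),(((Quercus,Hordeum),Arabidopsis),Ambystoma)),((Meles,Corylus),((Martes,Corvus),Hylobates)))),((Shigella,Puma),Oncorhynchus))); the answer is its 25 terminal taxa in alphabetical order.

Abies, Ambystoma, Arabidopsis, Castanea, Corvus, Corylus, Cricetus, Culex, Hordeum, Hylobates, Lutra, Martes, Meles, Oncorhynchus, Oryzias, Pongo, Puma, Quercus, Schizosaccharomyces, Sciurus, Secale, Shigella, Staphylococcus, Taxidea, Tsuga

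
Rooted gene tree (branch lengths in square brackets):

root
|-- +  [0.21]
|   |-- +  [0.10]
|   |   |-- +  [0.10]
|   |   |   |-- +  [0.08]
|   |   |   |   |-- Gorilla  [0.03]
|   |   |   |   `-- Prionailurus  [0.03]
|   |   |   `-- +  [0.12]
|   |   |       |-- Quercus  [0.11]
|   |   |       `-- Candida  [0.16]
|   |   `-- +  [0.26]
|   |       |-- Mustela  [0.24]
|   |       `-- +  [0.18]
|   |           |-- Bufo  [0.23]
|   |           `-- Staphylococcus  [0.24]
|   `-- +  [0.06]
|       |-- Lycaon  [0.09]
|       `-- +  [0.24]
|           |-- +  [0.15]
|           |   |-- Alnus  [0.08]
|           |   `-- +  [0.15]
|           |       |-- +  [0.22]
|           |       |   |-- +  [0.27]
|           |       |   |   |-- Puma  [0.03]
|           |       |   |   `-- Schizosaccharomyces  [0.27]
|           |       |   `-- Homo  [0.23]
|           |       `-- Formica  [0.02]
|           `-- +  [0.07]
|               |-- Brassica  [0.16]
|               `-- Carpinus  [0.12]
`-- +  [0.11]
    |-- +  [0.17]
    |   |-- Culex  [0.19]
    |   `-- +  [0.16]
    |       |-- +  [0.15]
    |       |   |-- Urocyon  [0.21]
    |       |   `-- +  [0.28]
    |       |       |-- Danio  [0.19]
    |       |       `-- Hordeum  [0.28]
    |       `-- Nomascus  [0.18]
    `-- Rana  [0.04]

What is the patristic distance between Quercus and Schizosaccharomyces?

The path runs Quercus → … → MRCA → … → Schizosaccharomyces; the MRCA is the node subtending ((((Gorilla,Prionailurus),(Quercus,Candida)),(Mustela,(Bufo,Staphylococcus))),(Lycaon,((Alnus,(((Puma,Schizosaccharomyces),Homo),Formica)),(Brassica,Carpinus)))).
Branch lengths along that path: 0.11 + 0.12 + 0.10 + 0.10 + 0.06 + 0.24 + 0.15 + 0.15 + 0.22 + 0.27 + 0.27 = 1.79.

1.79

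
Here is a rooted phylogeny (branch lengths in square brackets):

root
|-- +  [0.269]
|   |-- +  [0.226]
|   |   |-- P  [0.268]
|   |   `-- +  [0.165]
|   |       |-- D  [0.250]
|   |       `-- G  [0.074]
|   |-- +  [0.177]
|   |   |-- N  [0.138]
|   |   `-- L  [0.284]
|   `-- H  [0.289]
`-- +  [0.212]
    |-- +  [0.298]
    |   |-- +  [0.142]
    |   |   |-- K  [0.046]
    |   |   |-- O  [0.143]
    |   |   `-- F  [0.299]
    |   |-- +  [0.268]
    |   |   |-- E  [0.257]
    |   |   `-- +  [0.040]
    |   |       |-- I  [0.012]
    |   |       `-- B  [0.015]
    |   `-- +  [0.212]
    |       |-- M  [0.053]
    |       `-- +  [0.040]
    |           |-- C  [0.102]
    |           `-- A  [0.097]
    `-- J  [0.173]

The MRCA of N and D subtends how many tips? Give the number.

6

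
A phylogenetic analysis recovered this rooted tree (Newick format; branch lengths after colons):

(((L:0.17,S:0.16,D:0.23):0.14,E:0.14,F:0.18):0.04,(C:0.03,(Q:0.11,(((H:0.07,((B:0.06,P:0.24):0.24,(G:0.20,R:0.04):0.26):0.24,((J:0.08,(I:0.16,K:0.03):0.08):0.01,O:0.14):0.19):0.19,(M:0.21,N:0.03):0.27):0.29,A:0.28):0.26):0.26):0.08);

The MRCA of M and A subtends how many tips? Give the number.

The MRCA of M and A is the node subtending (((H,((B,P),(G,R)),((J,(I,K)),O)),(M,N)),A).
That clade contains 12 terminal taxa: A, B, G, H, I, J, K, M, N, O, P, R.

12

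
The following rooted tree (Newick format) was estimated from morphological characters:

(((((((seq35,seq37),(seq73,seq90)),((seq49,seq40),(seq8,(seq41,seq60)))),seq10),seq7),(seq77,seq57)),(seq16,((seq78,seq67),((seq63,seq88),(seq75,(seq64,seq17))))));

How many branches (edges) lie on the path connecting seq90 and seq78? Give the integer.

The MRCA of seq90 and seq78 is the root of the tree.
From seq90 up to that node: 7 branches. From seq78 up to the same node: 4 branches. Total: 7 + 4 = 11.

11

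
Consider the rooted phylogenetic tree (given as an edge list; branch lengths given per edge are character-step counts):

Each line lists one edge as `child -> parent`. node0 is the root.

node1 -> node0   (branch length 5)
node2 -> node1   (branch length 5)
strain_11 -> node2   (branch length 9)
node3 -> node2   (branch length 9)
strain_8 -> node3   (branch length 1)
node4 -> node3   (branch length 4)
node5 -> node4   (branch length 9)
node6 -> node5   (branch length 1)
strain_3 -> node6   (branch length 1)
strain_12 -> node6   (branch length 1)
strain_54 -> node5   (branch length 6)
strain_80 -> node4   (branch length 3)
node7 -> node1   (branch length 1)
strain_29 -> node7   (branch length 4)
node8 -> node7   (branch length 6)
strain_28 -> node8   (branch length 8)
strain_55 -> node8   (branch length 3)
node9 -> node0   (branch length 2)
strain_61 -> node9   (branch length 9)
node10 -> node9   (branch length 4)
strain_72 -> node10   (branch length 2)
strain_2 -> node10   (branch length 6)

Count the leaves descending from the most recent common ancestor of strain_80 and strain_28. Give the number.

The MRCA of strain_80 and strain_28 is the node subtending ((strain_11,(strain_8,(((strain_3,strain_12),strain_54),strain_80))),(strain_29,(strain_28,strain_55))).
That clade contains 9 terminal taxa: strain_11, strain_12, strain_28, strain_29, strain_3, strain_54, strain_55, strain_8, strain_80.

9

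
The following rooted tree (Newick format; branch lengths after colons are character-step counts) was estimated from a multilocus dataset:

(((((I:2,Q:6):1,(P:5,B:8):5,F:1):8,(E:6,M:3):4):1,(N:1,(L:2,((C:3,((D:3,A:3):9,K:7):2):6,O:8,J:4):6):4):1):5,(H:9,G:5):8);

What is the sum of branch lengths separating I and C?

The path runs I → … → MRCA → … → C; the MRCA is the node subtending ((((I,Q),(P,B),F),(E,M)),(N,(L,((C,((D,A),K)),O,J)))).
Branch lengths along that path: 2 + 1 + 8 + 1 + 1 + 4 + 6 + 6 + 3 = 32.

32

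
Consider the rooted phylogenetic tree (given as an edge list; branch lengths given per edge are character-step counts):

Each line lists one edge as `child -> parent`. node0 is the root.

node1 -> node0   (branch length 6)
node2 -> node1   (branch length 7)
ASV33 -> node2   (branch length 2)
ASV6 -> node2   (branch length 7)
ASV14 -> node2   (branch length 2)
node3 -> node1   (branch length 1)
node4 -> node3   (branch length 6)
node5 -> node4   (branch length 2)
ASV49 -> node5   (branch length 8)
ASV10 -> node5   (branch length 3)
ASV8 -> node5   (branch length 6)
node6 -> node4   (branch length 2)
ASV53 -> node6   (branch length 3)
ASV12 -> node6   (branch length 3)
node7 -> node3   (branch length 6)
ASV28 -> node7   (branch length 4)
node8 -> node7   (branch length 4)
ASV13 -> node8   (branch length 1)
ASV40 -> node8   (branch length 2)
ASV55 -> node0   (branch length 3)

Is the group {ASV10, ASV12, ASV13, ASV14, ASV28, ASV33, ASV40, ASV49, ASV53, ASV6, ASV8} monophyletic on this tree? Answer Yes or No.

The most recent common ancestor of these taxa subtends ((ASV33,ASV6,ASV14),(((ASV49,ASV10,ASV8),(ASV53,ASV12)),(ASV28,(ASV13,ASV40)))).
That clade has exactly 11 tips — every listed taxon and nothing else — so the group is monophyletic.

Yes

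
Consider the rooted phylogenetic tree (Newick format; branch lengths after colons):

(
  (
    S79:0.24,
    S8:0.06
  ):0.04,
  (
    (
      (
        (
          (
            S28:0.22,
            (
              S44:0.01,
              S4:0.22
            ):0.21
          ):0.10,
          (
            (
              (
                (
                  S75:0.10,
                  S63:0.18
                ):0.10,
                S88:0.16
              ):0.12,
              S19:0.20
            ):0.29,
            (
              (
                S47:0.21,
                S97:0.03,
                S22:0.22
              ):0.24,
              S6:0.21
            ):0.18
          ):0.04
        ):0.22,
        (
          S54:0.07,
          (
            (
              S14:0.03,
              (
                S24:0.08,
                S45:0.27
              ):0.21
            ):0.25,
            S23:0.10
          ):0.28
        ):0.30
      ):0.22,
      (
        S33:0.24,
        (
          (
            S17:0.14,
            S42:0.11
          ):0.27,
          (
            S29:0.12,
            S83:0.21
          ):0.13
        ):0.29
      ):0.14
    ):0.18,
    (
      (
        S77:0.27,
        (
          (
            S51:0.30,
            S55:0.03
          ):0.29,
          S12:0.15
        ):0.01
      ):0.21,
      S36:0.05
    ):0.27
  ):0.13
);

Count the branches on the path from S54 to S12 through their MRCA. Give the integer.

The MRCA of S54 and S12 is the node subtending (((((S28,(S44,S4)),((((S75,S63),S88),S19),((S47,S97,S22),S6))),(S54,((S14,(S24,S45)),S23))),(S33,((S17,S42),(S29,S83)))),((S77,((S51,S55),S12)),S36)).
From S54 up to that node: 4 branches. From S12 up to the same node: 4 branches. Total: 4 + 4 = 8.

8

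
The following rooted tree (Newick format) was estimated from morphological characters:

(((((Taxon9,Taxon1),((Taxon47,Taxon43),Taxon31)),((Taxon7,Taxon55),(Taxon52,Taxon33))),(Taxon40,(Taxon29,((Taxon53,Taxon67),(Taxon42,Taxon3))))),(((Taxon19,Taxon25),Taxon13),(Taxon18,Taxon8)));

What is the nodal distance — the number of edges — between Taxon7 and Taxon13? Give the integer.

8

The MRCA of Taxon7 and Taxon13 is the root of the tree.
From Taxon7 up to that node: 5 branches. From Taxon13 up to the same node: 3 branches. Total: 5 + 3 = 8.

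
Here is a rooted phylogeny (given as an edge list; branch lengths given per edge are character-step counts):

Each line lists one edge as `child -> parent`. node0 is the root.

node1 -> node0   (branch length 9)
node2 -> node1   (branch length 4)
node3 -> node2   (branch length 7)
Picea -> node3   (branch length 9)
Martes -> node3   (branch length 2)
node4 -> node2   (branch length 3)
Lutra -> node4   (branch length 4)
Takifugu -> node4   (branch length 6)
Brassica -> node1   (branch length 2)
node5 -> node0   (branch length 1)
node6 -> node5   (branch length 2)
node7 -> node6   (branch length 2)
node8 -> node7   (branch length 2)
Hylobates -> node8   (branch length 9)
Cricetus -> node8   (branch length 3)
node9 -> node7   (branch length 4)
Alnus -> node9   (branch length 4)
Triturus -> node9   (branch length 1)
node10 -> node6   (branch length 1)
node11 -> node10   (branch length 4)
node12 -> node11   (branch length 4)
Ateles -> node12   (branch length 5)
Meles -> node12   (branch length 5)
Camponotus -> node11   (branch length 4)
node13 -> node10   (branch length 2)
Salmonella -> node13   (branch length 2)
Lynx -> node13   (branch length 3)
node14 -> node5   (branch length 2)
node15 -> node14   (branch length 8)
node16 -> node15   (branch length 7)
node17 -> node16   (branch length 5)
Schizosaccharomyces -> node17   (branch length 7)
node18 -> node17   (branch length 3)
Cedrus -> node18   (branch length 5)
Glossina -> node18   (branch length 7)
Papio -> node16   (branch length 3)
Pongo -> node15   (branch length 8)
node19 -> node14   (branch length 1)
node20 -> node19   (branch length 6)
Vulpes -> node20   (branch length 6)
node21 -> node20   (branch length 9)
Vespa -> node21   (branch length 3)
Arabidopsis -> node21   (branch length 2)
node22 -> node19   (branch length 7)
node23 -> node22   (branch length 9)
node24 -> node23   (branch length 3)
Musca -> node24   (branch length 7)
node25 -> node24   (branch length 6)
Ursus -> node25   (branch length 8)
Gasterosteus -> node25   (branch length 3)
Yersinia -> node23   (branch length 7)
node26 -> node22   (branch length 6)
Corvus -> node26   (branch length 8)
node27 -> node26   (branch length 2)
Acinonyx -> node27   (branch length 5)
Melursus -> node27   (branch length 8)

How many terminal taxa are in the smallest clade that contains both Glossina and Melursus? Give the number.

The MRCA of Glossina and Melursus is the node subtending ((((Schizosaccharomyces,(Cedrus,Glossina)),Papio),Pongo),((Vulpes,(Vespa,Arabidopsis)),(((Musca,(Ursus,Gasterosteus)),Yersinia),(Corvus,(Acinonyx,Melursus))))).
That clade contains 15 terminal taxa: Acinonyx, Arabidopsis, Cedrus, Corvus, Gasterosteus, Glossina, Melursus, Musca, Papio, Pongo, Schizosaccharomyces, Ursus, Vespa, Vulpes, Yersinia.

15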